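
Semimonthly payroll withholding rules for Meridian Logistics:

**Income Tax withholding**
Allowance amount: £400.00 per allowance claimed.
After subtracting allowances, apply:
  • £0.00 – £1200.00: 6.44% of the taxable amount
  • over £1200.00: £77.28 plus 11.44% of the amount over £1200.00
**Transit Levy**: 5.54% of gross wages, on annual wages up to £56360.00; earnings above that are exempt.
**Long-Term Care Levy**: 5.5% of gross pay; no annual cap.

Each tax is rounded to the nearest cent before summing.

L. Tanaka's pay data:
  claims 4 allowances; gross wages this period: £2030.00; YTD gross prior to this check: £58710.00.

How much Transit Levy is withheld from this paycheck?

£0.00

Transit Levy: YTD £58710.00 ≥ cap £56360.00 → £0.00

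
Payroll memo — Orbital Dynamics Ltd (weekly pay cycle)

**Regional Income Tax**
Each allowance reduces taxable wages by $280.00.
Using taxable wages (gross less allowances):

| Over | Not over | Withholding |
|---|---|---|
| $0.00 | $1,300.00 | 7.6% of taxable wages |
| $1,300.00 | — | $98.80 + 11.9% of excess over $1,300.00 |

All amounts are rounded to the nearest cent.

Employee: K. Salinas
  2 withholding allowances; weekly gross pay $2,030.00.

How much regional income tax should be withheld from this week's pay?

$119.03

Regional Income Tax: taxable = $2,030.00 − 2×$280.00 = $1,470.00
  $98.80 + 11.9% × ($1,470.00 − $1,300.00) = $98.80 + 11.9% × $170.00 = $119.03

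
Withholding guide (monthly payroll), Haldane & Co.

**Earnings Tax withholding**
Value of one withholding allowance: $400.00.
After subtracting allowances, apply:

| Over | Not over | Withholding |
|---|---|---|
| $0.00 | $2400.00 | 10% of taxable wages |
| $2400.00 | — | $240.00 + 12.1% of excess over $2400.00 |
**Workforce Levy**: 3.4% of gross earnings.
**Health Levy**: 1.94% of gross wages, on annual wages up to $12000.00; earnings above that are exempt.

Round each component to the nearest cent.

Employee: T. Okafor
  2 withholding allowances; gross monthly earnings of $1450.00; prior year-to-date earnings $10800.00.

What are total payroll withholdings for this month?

Earnings Tax: taxable = $1450.00 − 2×$400.00 = $650.00
  10% × $650.00 = $65.00
Workforce Levy: 3.4% × $1450.00 = $49.30
Health Levy: cap $12000.00 − YTD $10800.00 = $1200.00 subject; 1.94% × $1200.00 = $23.28
Total: $65.00 + $49.30 + $23.28 = $137.58

$137.58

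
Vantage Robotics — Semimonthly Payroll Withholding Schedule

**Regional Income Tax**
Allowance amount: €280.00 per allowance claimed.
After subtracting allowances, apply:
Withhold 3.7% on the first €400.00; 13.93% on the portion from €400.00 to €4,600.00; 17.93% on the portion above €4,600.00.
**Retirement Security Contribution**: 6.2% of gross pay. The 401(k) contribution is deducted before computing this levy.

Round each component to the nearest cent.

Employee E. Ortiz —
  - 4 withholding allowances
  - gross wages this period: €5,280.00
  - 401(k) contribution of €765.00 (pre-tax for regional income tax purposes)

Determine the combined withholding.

€711.93

Regional Income Tax: taxable = €5,280.00 − €765.00 − 4×€280.00 = €3,395.00
  €14.80 + 13.93% × (€3,395.00 − €400.00) = €14.80 + 13.93% × €2,995.00 = €432.00
Retirement Security Contribution: 6.2% × €4,515.00 = €279.93
Total: €432.00 + €279.93 = €711.93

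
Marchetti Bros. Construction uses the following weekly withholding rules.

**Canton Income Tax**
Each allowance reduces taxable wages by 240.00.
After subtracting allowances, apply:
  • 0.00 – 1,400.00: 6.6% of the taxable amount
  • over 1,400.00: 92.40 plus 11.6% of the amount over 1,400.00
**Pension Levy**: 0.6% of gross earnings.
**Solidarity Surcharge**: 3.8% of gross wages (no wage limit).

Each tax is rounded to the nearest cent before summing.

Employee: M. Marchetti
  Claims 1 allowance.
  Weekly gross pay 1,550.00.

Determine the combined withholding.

Canton Income Tax: taxable = 1,550.00 − 1×240.00 = 1,310.00
  6.6% × 1,310.00 = 86.46
Pension Levy: 0.6% × 1,550.00 = 9.30
Solidarity Surcharge: 3.8% × 1,550.00 = 58.90
Total: 86.46 + 9.30 + 58.90 = 154.66

154.66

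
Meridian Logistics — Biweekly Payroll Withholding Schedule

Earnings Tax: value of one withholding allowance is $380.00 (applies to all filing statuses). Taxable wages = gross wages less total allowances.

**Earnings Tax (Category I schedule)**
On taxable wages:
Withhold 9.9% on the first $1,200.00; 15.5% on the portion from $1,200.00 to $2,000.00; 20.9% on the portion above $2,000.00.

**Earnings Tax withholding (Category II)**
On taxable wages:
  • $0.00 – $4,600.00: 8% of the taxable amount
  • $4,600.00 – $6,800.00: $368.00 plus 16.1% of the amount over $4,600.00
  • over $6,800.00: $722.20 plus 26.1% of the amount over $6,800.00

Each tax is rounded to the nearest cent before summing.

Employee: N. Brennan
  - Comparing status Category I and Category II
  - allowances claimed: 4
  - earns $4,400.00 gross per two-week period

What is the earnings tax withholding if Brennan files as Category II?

Earnings Tax (Category II): taxable = $4,400.00 − 4×$380.00 = $2,880.00
  8% × $2,880.00 = $230.40

$230.40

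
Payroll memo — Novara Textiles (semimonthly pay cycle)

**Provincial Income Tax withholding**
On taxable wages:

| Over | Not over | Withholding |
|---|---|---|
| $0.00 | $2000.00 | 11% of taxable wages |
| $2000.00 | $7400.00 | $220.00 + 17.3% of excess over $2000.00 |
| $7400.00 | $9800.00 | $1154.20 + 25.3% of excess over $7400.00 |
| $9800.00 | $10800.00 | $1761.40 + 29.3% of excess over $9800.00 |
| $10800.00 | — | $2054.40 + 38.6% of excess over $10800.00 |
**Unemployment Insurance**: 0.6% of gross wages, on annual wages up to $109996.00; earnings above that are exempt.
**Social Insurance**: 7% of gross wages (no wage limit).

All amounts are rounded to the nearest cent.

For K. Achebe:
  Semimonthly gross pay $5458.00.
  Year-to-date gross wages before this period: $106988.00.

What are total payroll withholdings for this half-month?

Provincial Income Tax: taxable = $5458.00
  $220.00 + 17.3% × ($5458.00 − $2000.00) = $220.00 + 17.3% × $3458.00 = $818.23
Unemployment Insurance: cap $109996.00 − YTD $106988.00 = $3008.00 subject; 0.6% × $3008.00 = $18.05
Social Insurance: 7% × $5458.00 = $382.06
Total: $818.23 + $18.05 + $382.06 = $1218.34

$1218.34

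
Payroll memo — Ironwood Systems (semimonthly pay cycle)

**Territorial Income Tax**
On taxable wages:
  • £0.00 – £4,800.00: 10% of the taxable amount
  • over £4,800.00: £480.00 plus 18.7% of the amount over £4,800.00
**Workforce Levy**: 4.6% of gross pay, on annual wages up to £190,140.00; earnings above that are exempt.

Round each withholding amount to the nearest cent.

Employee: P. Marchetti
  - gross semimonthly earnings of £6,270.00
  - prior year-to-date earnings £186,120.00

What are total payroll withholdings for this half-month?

Territorial Income Tax: taxable = £6,270.00
  £480.00 + 18.7% × (£6,270.00 − £4,800.00) = £480.00 + 18.7% × £1,470.00 = £754.89
Workforce Levy: cap £190,140.00 − YTD £186,120.00 = £4,020.00 subject; 4.6% × £4,020.00 = £184.92
Total: £754.89 + £184.92 = £939.81

£939.81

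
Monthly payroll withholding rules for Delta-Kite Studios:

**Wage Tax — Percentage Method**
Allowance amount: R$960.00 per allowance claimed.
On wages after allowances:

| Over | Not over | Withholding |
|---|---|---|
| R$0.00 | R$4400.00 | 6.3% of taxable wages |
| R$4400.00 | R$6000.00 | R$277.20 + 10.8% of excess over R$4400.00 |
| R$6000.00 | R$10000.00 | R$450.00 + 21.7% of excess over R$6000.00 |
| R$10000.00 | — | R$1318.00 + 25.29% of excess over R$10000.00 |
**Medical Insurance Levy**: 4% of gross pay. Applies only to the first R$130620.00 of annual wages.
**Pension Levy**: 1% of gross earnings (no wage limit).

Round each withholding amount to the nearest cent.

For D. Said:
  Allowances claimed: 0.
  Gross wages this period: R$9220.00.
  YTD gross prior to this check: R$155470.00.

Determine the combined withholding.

R$1240.94

Wage Tax: taxable = R$9220.00
  R$450.00 + 21.7% × (R$9220.00 − R$6000.00) = R$450.00 + 21.7% × R$3220.00 = R$1148.74
Medical Insurance Levy: YTD R$155470.00 ≥ cap R$130620.00 → R$0.00
Pension Levy: 1% × R$9220.00 = R$92.20
Total: R$1148.74 + R$0.00 + R$92.20 = R$1240.94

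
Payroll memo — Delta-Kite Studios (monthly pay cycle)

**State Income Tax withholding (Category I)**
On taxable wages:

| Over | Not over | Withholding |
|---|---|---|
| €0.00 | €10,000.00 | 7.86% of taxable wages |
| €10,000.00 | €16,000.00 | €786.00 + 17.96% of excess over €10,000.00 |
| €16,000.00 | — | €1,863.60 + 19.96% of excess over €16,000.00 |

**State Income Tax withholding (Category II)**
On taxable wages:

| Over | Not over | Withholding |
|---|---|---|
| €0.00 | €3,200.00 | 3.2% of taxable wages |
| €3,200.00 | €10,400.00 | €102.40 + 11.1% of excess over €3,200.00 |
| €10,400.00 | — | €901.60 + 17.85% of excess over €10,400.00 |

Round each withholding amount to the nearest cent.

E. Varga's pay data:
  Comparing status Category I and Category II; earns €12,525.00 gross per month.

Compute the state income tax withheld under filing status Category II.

€1,280.91

State Income Tax (Category II): taxable = €12,525.00
  €901.60 + 17.85% × (€12,525.00 − €10,400.00) = €901.60 + 17.85% × €2,125.00 = €1,280.91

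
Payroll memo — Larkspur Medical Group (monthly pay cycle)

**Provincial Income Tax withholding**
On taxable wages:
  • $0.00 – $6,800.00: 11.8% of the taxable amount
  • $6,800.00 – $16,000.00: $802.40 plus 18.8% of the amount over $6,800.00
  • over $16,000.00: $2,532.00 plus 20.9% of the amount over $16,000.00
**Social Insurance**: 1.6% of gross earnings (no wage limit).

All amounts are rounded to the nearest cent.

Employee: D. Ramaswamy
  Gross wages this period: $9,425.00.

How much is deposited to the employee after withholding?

$7,978.30

Provincial Income Tax: taxable = $9,425.00
  $802.40 + 18.8% × ($9,425.00 − $6,800.00) = $802.40 + 18.8% × $2,625.00 = $1,295.90
Social Insurance: 1.6% × $9,425.00 = $150.80
Total withheld: $1,295.90 + $150.80 = $1,446.70
Net pay: $9,425.00 − $1,446.70 = $7,978.30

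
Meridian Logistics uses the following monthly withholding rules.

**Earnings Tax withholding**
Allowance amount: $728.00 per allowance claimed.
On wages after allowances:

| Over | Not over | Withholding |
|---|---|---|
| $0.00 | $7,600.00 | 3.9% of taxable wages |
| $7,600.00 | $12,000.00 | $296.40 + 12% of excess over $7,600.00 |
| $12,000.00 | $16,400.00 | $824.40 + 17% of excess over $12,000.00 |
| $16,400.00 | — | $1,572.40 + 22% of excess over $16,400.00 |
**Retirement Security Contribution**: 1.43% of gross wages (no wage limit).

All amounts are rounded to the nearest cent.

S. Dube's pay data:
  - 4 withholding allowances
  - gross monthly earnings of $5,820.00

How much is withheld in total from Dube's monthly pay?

$196.64

Earnings Tax: taxable = $5,820.00 − 4×$728.00 = $2,908.00
  3.9% × $2,908.00 = $113.41
Retirement Security Contribution: 1.43% × $5,820.00 = $83.23
Total: $113.41 + $83.23 = $196.64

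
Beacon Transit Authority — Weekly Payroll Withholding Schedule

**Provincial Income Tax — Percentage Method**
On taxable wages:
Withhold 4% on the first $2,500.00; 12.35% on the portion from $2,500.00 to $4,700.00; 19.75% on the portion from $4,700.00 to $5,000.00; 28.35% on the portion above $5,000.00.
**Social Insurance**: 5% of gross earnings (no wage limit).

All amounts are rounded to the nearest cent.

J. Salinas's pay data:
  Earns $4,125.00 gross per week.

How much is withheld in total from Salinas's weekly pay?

Provincial Income Tax: taxable = $4,125.00
  $100.00 + 12.35% × ($4,125.00 − $2,500.00) = $100.00 + 12.35% × $1,625.00 = $300.69
Social Insurance: 5% × $4,125.00 = $206.25
Total: $300.69 + $206.25 = $506.94

$506.94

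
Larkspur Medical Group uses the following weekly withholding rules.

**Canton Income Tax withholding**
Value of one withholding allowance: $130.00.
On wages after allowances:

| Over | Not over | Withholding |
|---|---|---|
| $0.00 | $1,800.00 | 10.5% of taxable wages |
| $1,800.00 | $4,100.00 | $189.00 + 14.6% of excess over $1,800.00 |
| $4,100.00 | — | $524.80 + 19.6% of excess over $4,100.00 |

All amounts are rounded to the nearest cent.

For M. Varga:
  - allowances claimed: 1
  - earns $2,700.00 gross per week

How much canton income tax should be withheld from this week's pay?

Canton Income Tax: taxable = $2,700.00 − 1×$130.00 = $2,570.00
  $189.00 + 14.6% × ($2,570.00 − $1,800.00) = $189.00 + 14.6% × $770.00 = $301.42

$301.42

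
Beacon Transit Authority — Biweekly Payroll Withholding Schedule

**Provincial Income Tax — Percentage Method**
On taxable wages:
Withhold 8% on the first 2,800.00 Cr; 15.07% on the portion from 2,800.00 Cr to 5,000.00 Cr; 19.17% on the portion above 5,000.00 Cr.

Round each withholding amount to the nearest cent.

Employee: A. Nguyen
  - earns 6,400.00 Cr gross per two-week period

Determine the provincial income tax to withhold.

Provincial Income Tax: taxable = 6,400.00 Cr
  555.54 Cr + 19.17% × (6,400.00 Cr − 5,000.00 Cr) = 555.54 Cr + 19.17% × 1,400.00 Cr = 823.92 Cr

823.92 Cr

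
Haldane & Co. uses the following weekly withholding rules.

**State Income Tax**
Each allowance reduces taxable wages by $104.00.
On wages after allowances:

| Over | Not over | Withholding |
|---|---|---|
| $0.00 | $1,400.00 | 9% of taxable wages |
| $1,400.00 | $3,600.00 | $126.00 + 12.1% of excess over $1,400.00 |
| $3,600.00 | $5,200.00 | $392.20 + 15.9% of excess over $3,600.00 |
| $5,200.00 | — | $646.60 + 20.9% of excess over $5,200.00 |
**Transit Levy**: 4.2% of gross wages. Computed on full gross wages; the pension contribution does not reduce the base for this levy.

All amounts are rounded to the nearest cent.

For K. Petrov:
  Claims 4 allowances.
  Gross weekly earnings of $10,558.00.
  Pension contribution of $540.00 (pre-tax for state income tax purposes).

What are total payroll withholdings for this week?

State Income Tax: taxable = $10,558.00 − $540.00 − 4×$104.00 = $9,602.00
  $646.60 + 20.9% × ($9,602.00 − $5,200.00) = $646.60 + 20.9% × $4,402.00 = $1,566.62
Transit Levy: 4.2% × $10,558.00 = $443.44
Total: $1,566.62 + $443.44 = $2,010.06

$2,010.06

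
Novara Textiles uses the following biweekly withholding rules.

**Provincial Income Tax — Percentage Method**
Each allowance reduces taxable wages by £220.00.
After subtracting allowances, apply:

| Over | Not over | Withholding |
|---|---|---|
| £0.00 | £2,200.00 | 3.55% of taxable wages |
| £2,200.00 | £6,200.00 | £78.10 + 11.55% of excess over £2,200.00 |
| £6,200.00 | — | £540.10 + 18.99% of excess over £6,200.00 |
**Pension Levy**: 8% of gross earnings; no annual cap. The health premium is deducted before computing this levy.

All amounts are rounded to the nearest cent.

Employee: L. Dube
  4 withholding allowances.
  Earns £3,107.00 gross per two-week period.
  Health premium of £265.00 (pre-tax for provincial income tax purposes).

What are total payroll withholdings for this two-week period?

Provincial Income Tax: taxable = £3,107.00 − £265.00 − 4×£220.00 = £1,962.00
  3.55% × £1,962.00 = £69.65
Pension Levy: 8% × £2,842.00 = £227.36
Total: £69.65 + £227.36 = £297.01

£297.01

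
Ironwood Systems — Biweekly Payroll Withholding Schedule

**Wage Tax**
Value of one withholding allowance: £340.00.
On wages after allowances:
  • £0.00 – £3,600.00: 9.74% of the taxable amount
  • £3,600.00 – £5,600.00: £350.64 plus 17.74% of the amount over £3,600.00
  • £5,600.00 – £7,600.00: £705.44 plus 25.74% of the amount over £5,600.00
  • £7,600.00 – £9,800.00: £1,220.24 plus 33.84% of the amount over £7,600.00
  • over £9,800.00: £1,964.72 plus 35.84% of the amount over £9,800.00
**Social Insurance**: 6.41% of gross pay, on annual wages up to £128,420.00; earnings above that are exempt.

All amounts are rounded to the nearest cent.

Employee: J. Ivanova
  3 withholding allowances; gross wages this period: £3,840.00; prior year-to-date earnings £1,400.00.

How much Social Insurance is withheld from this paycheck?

Social Insurance: 6.41% × £3,840.00 = £246.14

£246.14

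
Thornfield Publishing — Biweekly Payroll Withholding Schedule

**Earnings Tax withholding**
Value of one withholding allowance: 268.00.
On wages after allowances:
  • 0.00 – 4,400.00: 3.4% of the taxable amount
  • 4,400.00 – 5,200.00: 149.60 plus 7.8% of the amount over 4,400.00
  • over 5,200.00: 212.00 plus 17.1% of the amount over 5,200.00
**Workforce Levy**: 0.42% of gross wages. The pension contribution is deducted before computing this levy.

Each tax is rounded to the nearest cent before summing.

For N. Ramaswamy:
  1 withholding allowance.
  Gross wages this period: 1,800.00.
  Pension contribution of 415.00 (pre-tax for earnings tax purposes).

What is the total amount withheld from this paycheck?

Earnings Tax: taxable = 1,800.00 − 415.00 − 1×268.00 = 1,117.00
  3.4% × 1,117.00 = 37.98
Workforce Levy: 0.42% × 1,385.00 = 5.82
Total: 37.98 + 5.82 = 43.80

43.80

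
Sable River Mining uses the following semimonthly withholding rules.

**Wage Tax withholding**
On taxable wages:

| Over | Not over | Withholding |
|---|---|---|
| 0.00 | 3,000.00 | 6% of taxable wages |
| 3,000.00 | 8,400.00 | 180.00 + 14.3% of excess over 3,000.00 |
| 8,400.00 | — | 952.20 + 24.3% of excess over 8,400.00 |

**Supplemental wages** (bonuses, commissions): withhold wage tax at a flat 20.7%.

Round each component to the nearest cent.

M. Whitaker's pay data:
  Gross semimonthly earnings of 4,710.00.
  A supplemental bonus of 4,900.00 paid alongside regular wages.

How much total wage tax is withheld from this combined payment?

Wage Tax: taxable = 4,710.00
  180.00 + 14.3% × (4,710.00 − 3,000.00) = 180.00 + 14.3% × 1,710.00 = 424.53
Supplemental (20.7% flat on bonus): 20.7% × 4,900.00 = 1,014.30
Total wage tax: 424.53 + 1,014.30 = 1,438.83

1,438.83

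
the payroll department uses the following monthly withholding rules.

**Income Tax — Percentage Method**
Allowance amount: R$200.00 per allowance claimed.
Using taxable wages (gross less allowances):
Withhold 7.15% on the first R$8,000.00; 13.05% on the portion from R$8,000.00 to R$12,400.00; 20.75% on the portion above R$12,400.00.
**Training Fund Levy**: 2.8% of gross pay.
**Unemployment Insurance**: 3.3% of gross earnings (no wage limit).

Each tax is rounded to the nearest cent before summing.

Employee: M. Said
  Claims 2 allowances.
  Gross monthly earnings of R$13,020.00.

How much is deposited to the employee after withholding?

R$11,033.93

Income Tax: taxable = R$13,020.00 − 2×R$200.00 = R$12,620.00
  R$1,146.20 + 20.75% × (R$12,620.00 − R$12,400.00) = R$1,146.20 + 20.75% × R$220.00 = R$1,191.85
Training Fund Levy: 2.8% × R$13,020.00 = R$364.56
Unemployment Insurance: 3.3% × R$13,020.00 = R$429.66
Total withheld: R$1,191.85 + R$364.56 + R$429.66 = R$1,986.07
Net pay: R$13,020.00 − R$1,986.07 = R$11,033.93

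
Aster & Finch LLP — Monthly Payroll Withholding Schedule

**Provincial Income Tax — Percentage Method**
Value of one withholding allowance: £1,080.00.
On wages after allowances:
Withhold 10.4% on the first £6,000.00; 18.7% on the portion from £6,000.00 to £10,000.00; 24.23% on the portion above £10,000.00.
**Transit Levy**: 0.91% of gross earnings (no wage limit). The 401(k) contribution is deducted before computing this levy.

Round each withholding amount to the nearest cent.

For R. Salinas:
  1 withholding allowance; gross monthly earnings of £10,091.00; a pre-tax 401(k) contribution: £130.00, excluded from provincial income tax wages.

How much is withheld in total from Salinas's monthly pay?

£1,253.40

Provincial Income Tax: taxable = £10,091.00 − £130.00 − 1×£1,080.00 = £8,881.00
  £624.00 + 18.7% × (£8,881.00 − £6,000.00) = £624.00 + 18.7% × £2,881.00 = £1,162.75
Transit Levy: 0.91% × £9,961.00 = £90.65
Total: £1,162.75 + £90.65 = £1,253.40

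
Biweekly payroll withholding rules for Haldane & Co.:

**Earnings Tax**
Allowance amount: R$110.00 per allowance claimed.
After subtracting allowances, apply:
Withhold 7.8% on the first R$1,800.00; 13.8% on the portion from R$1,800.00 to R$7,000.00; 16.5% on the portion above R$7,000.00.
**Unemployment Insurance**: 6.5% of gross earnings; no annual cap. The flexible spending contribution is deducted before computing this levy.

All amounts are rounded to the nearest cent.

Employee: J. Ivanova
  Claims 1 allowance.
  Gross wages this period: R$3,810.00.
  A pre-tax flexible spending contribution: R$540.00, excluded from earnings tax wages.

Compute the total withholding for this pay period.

Earnings Tax: taxable = R$3,810.00 − R$540.00 − 1×R$110.00 = R$3,160.00
  R$140.40 + 13.8% × (R$3,160.00 − R$1,800.00) = R$140.40 + 13.8% × R$1,360.00 = R$328.08
Unemployment Insurance: 6.5% × R$3,270.00 = R$212.55
Total: R$328.08 + R$212.55 = R$540.63

R$540.63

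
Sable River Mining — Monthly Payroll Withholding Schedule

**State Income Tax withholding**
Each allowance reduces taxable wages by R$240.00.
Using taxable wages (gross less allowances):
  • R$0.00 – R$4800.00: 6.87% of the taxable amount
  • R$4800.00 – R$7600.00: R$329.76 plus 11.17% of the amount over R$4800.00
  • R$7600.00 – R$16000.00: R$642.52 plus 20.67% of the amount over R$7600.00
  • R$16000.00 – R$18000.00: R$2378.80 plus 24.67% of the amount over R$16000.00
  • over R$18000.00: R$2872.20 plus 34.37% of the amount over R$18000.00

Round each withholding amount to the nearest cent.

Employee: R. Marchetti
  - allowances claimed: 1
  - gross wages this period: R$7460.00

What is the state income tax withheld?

R$600.07

State Income Tax: taxable = R$7460.00 − 1×R$240.00 = R$7220.00
  R$329.76 + 11.17% × (R$7220.00 − R$4800.00) = R$329.76 + 11.17% × R$2420.00 = R$600.07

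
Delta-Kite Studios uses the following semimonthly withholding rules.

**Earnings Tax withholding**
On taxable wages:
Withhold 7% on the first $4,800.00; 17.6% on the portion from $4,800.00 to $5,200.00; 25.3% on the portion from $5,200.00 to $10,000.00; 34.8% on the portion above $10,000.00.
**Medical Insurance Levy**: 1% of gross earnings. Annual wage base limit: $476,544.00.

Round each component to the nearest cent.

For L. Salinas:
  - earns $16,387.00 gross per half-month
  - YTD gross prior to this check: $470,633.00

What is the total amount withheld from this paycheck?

$3,902.59

Earnings Tax: taxable = $16,387.00
  $1,620.80 + 34.8% × ($16,387.00 − $10,000.00) = $1,620.80 + 34.8% × $6,387.00 = $3,843.48
Medical Insurance Levy: cap $476,544.00 − YTD $470,633.00 = $5,911.00 subject; 1% × $5,911.00 = $59.11
Total: $3,843.48 + $59.11 = $3,902.59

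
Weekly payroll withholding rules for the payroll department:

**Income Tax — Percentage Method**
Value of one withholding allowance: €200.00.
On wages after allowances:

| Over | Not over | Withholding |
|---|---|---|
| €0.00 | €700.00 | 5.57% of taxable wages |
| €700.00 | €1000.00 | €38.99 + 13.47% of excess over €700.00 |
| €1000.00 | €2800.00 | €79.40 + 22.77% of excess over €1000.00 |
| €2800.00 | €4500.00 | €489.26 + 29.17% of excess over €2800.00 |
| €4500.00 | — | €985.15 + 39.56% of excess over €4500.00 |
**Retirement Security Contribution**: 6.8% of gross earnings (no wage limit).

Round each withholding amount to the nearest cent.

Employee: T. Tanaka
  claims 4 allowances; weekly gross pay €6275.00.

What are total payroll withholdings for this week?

€1797.56

Income Tax: taxable = €6275.00 − 4×€200.00 = €5475.00
  €985.15 + 39.56% × (€5475.00 − €4500.00) = €985.15 + 39.56% × €975.00 = €1370.86
Retirement Security Contribution: 6.8% × €6275.00 = €426.70
Total: €1370.86 + €426.70 = €1797.56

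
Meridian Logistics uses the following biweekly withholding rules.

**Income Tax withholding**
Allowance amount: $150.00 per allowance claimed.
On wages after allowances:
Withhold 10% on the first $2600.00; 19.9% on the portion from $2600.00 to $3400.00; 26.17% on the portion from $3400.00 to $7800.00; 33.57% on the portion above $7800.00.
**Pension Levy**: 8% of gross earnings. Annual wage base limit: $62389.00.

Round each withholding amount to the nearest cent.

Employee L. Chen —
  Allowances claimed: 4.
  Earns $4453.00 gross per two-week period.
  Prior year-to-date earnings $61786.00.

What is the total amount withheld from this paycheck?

$585.99

Income Tax: taxable = $4453.00 − 4×$150.00 = $3853.00
  $419.20 + 26.17% × ($3853.00 − $3400.00) = $419.20 + 26.17% × $453.00 = $537.75
Pension Levy: cap $62389.00 − YTD $61786.00 = $603.00 subject; 8% × $603.00 = $48.24
Total: $537.75 + $48.24 = $585.99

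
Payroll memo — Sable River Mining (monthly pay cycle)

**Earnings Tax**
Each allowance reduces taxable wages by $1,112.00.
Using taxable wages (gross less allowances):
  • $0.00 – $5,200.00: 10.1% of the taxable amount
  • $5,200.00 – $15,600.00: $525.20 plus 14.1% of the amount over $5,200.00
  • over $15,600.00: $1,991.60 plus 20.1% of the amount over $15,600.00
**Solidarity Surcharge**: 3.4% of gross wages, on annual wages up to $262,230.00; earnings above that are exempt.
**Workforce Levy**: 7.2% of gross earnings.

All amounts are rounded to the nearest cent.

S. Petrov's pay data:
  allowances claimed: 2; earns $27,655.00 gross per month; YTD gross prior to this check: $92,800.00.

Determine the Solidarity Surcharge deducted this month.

Solidarity Surcharge: 3.4% × $27,655.00 = $940.27

$940.27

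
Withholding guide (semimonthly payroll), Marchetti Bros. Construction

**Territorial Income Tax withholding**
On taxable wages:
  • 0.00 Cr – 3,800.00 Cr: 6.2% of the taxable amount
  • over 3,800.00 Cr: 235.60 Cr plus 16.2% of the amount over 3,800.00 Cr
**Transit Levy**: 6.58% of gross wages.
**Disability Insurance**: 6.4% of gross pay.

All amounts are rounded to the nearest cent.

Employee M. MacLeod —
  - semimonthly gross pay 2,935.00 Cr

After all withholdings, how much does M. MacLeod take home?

Territorial Income Tax: taxable = 2,935.00 Cr
  6.2% × 2,935.00 Cr = 181.97 Cr
Transit Levy: 6.58% × 2,935.00 Cr = 193.12 Cr
Disability Insurance: 6.4% × 2,935.00 Cr = 187.84 Cr
Total withheld: 181.97 Cr + 193.12 Cr + 187.84 Cr = 562.93 Cr
Net pay: 2,935.00 Cr − 562.93 Cr = 2,372.07 Cr

2,372.07 Cr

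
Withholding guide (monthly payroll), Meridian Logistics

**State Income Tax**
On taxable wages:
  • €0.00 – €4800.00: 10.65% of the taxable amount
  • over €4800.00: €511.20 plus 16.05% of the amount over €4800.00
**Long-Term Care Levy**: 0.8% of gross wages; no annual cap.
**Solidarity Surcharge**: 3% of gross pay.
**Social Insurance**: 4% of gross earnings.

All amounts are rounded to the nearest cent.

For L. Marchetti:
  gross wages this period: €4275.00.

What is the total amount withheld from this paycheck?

€788.74

State Income Tax: taxable = €4275.00
  10.65% × €4275.00 = €455.29
Long-Term Care Levy: 0.8% × €4275.00 = €34.20
Solidarity Surcharge: 3% × €4275.00 = €128.25
Social Insurance: 4% × €4275.00 = €171.00
Total: €455.29 + €34.20 + €128.25 + €171.00 = €788.74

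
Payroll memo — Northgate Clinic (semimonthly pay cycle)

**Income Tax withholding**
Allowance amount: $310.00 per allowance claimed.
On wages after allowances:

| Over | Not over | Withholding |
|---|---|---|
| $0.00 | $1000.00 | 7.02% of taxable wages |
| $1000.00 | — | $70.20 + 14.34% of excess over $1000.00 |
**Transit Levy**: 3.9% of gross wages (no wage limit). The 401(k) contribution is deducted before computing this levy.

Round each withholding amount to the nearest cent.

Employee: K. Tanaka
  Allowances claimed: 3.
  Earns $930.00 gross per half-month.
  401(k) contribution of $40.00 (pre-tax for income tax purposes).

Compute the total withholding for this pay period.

$34.71

Income Tax: taxable = $930.00 − $40.00 − 3×$310.00 = $-40.00
  Taxable ≤ 0 → $0.00
Transit Levy: 3.9% × $890.00 = $34.71
Total: $0.00 + $34.71 = $34.71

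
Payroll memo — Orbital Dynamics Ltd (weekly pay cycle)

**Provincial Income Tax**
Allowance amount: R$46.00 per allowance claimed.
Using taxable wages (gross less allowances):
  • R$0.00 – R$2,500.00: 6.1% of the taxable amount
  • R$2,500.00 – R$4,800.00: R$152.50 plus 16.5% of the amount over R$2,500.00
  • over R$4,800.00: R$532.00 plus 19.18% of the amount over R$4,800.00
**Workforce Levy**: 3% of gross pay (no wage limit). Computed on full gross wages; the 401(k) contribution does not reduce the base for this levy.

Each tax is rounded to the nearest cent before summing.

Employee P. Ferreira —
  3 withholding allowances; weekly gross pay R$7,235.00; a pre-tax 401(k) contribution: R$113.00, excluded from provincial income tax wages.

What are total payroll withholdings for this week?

Provincial Income Tax: taxable = R$7,235.00 − R$113.00 − 3×R$46.00 = R$6,984.00
  R$532.00 + 19.18% × (R$6,984.00 − R$4,800.00) = R$532.00 + 19.18% × R$2,184.00 = R$950.89
Workforce Levy: 3% × R$7,235.00 = R$217.05
Total: R$950.89 + R$217.05 = R$1,167.94

R$1,167.94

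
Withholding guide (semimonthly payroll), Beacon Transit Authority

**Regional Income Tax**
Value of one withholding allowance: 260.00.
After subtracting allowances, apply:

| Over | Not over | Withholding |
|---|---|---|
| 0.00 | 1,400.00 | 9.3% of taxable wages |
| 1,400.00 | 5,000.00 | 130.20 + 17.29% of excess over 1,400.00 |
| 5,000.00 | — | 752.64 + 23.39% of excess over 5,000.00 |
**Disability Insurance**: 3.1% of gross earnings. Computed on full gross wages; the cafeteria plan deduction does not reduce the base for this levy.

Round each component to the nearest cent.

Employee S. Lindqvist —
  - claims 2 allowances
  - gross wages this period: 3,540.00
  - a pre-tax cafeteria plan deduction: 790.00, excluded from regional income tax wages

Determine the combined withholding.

Regional Income Tax: taxable = 3,540.00 − 790.00 − 2×260.00 = 2,230.00
  130.20 + 17.29% × (2,230.00 − 1,400.00) = 130.20 + 17.29% × 830.00 = 273.71
Disability Insurance: 3.1% × 3,540.00 = 109.74
Total: 273.71 + 109.74 = 383.45

383.45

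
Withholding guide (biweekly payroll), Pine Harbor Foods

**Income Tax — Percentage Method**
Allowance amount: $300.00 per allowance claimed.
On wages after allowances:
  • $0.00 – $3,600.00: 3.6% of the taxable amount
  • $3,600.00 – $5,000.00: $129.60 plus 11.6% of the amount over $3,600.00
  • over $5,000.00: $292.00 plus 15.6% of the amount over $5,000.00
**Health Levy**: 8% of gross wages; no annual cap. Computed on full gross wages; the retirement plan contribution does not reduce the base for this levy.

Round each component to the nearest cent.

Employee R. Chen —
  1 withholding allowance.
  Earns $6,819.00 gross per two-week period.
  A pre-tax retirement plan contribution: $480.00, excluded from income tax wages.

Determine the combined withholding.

Income Tax: taxable = $6,819.00 − $480.00 − 1×$300.00 = $6,039.00
  $292.00 + 15.6% × ($6,039.00 − $5,000.00) = $292.00 + 15.6% × $1,039.00 = $454.08
Health Levy: 8% × $6,819.00 = $545.52
Total: $454.08 + $545.52 = $999.60

$999.60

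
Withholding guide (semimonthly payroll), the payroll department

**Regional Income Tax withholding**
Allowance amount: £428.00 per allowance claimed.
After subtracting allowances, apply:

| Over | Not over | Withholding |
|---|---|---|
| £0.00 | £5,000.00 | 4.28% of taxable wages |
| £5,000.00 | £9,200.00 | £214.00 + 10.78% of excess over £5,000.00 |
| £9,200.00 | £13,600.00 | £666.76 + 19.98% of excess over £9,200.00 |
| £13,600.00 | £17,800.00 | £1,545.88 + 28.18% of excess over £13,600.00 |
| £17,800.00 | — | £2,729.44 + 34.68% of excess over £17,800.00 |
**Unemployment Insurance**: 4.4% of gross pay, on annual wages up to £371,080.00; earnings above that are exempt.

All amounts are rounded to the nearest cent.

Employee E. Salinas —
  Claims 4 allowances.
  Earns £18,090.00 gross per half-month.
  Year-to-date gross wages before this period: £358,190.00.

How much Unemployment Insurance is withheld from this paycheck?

£567.16

Unemployment Insurance: cap £371,080.00 − YTD £358,190.00 = £12,890.00 subject; 4.4% × £12,890.00 = £567.16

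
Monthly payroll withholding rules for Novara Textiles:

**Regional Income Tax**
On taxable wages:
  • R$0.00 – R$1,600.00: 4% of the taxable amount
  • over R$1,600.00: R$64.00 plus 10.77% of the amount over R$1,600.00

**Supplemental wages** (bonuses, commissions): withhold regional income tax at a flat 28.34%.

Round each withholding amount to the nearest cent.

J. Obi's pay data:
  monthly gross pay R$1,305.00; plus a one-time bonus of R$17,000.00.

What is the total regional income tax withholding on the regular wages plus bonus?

Regional Income Tax: taxable = R$1,305.00
  4% × R$1,305.00 = R$52.20
Supplemental (28.34% flat on bonus): 28.34% × R$17,000.00 = R$4,817.80
Total regional income tax: R$52.20 + R$4,817.80 = R$4,870.00

R$4,870.00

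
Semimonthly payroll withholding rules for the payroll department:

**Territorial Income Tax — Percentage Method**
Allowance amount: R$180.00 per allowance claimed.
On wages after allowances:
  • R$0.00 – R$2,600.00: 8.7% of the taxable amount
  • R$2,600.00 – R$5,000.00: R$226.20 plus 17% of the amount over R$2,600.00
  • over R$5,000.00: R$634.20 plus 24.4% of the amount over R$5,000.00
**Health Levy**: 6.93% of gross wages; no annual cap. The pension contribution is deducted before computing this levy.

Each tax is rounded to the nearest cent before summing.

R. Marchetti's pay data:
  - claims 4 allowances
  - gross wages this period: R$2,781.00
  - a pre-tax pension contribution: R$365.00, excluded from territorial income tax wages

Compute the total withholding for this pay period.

R$314.98

Territorial Income Tax: taxable = R$2,781.00 − R$365.00 − 4×R$180.00 = R$1,696.00
  8.7% × R$1,696.00 = R$147.55
Health Levy: 6.93% × R$2,416.00 = R$167.43
Total: R$147.55 + R$167.43 = R$314.98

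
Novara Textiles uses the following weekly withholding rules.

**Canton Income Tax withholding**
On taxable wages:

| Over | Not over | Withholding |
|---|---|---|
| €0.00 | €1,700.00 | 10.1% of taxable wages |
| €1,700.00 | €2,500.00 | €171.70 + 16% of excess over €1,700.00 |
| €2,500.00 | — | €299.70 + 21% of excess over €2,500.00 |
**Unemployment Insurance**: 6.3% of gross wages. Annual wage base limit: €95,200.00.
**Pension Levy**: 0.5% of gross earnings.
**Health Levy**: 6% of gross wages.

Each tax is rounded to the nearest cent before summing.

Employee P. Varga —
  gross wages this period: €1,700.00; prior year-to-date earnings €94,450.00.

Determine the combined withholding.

€329.45

Canton Income Tax: taxable = €1,700.00
  10.1% × €1,700.00 = €171.70
Unemployment Insurance: cap €95,200.00 − YTD €94,450.00 = €750.00 subject; 6.3% × €750.00 = €47.25
Pension Levy: 0.5% × €1,700.00 = €8.50
Health Levy: 6% × €1,700.00 = €102.00
Total: €171.70 + €47.25 + €8.50 + €102.00 = €329.45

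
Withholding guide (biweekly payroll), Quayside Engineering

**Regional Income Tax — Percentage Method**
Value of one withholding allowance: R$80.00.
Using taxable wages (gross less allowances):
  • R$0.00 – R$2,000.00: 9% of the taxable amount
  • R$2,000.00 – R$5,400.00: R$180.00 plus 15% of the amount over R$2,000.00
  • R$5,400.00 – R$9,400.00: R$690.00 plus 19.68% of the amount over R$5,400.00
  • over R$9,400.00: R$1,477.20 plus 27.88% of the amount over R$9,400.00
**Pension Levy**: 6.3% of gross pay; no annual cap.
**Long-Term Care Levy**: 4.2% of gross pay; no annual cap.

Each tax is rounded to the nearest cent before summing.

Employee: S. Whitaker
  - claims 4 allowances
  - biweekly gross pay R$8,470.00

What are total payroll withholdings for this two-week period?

R$2,120.55

Regional Income Tax: taxable = R$8,470.00 − 4×R$80.00 = R$8,150.00
  R$690.00 + 19.68% × (R$8,150.00 − R$5,400.00) = R$690.00 + 19.68% × R$2,750.00 = R$1,231.20
Pension Levy: 6.3% × R$8,470.00 = R$533.61
Long-Term Care Levy: 4.2% × R$8,470.00 = R$355.74
Total: R$1,231.20 + R$533.61 + R$355.74 = R$2,120.55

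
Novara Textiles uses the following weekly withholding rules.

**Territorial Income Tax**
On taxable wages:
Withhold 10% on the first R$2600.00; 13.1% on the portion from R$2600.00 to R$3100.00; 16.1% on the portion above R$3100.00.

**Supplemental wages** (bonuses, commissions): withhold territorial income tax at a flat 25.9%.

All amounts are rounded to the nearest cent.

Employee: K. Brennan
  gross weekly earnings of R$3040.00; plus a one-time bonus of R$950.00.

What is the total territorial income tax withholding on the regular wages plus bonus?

R$563.69

Territorial Income Tax: taxable = R$3040.00
  R$260.00 + 13.1% × (R$3040.00 − R$2600.00) = R$260.00 + 13.1% × R$440.00 = R$317.64
Supplemental (25.9% flat on bonus): 25.9% × R$950.00 = R$246.05
Total territorial income tax: R$317.64 + R$246.05 = R$563.69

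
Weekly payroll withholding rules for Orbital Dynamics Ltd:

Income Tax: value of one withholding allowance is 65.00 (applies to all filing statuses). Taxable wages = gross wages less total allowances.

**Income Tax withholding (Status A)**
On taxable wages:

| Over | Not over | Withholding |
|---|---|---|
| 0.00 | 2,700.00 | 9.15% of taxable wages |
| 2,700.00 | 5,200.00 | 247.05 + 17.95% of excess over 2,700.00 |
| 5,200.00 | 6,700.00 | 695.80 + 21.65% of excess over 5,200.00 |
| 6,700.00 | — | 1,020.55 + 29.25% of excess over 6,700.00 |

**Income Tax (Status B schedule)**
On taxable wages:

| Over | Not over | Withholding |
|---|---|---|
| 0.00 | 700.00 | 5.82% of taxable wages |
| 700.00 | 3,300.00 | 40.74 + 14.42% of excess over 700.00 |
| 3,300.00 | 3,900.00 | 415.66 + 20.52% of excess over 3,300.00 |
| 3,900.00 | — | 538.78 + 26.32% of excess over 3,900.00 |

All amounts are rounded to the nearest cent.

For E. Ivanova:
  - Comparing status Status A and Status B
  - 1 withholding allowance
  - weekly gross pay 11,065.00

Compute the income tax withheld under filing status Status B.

Income Tax (Status B): taxable = 11,065.00 − 1×65.00 = 11,000.00
  538.78 + 26.32% × (11,000.00 − 3,900.00) = 538.78 + 26.32% × 7,100.00 = 2,407.50

2,407.50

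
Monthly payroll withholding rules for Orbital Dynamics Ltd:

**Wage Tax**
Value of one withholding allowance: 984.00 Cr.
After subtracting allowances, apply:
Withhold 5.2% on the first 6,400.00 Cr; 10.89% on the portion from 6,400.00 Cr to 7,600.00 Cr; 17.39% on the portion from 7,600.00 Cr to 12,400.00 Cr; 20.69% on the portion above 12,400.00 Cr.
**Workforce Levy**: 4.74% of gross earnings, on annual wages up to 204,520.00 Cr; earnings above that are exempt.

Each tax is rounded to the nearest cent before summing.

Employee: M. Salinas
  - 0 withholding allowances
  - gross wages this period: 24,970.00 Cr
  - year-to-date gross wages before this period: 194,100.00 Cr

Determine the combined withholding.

Wage Tax: taxable = 24,970.00 Cr
  1,298.20 Cr + 20.69% × (24,970.00 Cr − 12,400.00 Cr) = 1,298.20 Cr + 20.69% × 12,570.00 Cr = 3,898.93 Cr
Workforce Levy: cap 204,520.00 Cr − YTD 194,100.00 Cr = 10,420.00 Cr subject; 4.74% × 10,420.00 Cr = 493.91 Cr
Total: 3,898.93 Cr + 493.91 Cr = 4,392.84 Cr

4,392.84 Cr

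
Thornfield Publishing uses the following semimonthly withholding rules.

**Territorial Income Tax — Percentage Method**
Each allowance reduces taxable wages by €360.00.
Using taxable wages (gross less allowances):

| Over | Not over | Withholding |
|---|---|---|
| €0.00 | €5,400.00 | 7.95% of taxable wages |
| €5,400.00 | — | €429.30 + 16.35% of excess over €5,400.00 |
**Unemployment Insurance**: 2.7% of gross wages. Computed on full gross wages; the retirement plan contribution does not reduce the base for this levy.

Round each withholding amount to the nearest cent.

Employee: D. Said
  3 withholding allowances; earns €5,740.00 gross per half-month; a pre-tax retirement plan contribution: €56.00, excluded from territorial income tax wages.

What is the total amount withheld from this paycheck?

€521.00

Territorial Income Tax: taxable = €5,740.00 − €56.00 − 3×€360.00 = €4,604.00
  7.95% × €4,604.00 = €366.02
Unemployment Insurance: 2.7% × €5,740.00 = €154.98
Total: €366.02 + €154.98 = €521.00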